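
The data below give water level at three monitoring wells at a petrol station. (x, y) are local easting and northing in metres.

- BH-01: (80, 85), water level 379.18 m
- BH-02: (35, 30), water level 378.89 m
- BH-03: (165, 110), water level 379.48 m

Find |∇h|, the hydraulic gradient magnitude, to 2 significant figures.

Differences from BH-01: to BH-02 (Δx, Δy, Δh) = (-45, -55, -0.29); to BH-03 = (85, 25, +0.30).
Solve a·Δx + b·Δy = Δh: det = (-45)·25 − 85·(-55) = 3550.
∂h/∂x = [(-0.29)·25 − (+0.30)·(-55)] / 3550 = +0.002606
∂h/∂y = [(-45)·(+0.30) − 85·(-0.29)] / 3550 = +0.003141
|∇h| = √(0.002606² + 0.003141²) = 0.004081

0.0041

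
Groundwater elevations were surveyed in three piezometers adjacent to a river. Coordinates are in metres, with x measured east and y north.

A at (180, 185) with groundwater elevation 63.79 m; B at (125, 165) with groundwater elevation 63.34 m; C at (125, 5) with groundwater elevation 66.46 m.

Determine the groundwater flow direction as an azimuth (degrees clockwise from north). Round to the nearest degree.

Three-point gradient (reference A): Δ to B = (-55, -20, -0.45), Δ to C = (-55, -180, +2.67).
∂h/∂x = +0.01527, ∂h/∂y = -0.01950 (det = 8800).
Flow direction (−∇h) has components (-0.01527 E, +0.01950 N).
Azimuth = atan2(E, N) = atan2(-0.01527, +0.01950) = 321.9° ≈ 322°.

322°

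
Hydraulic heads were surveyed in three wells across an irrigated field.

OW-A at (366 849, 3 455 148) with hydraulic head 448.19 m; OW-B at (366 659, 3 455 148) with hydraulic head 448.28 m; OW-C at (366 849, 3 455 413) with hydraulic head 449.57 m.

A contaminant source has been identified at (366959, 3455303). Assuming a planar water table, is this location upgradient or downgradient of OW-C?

∂h/∂x = (448.28 − 448.19) / (366659 − 366849) = -0.0004737
∂h/∂y = (449.57 − 448.19) / (3455413 − 3455148) = +0.005208
Head at (366959, 3455303) = 448.19 + (-0.0004737)·(110) + (+0.005208)·(155) = 448.95 m.
That is lower than the 449.57 m at OW-C, so the point is downgradient.

downgradient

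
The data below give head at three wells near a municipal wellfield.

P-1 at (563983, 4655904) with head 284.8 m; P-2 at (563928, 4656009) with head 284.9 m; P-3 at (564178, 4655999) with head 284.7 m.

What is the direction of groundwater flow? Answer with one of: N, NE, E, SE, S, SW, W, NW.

With h = a·x + b·y + c and P-1 as origin, the differences give:
  (-55)·a + 105·b = +0.1
  195·a + 95·b = -0.1
Eliminate b (×95 and ×105, subtract): -25700·a = 20.00 → a = ∂h/∂x = -0.0007782
Back-substitute: b = ∂h/∂y = +0.0005447.
Flow = −∇h = (+0.0007782 east, -0.0005447 north), which points southeast.

SE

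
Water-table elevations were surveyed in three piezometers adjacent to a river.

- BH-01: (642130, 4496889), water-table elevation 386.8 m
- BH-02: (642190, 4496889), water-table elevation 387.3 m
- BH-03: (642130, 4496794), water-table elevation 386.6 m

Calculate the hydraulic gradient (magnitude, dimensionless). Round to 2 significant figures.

0.0086

∂h/∂x = (387.3 − 386.8) / (642190 − 642130) = +0.008333
∂h/∂y = (386.6 − 386.8) / (4496794 − 4496889) = +0.002105
|∇h| = √(0.008333² + 0.002105²) = 0.008595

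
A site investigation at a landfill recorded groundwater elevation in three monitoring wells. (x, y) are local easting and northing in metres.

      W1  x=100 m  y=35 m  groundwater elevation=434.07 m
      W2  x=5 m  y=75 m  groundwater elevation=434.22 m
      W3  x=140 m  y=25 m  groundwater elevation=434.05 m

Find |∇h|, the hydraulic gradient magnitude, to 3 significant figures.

Three-point gradient (reference W1): Δ to W2 = (-95, 40, +0.15), Δ to W3 = (40, -10, -0.02).
∂h/∂x = +0.001077, ∂h/∂y = +0.006308 (det = -650).
|∇h| = √(0.001077² + 0.006308²) = 0.006399

0.00640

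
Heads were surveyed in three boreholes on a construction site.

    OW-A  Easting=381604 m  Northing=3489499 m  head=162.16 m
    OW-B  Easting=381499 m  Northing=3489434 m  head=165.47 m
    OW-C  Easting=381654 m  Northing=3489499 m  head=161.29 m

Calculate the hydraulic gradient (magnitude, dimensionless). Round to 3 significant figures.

Three-point gradient (reference OW-A): Δ to OW-B = (-105, -65, +3.31), Δ to OW-C = (50, 0, -0.87).
∂h/∂x = -0.01740, ∂h/∂y = -0.02282 (det = 3250).
|∇h| = √(-0.01740² + -0.02282²) = 0.0287

0.0287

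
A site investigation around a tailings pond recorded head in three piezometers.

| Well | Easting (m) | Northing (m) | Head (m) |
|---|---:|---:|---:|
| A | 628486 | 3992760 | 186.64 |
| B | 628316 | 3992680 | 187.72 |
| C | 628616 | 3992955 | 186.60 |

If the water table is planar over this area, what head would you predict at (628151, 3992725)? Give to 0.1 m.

189.5 m

With h = a·x + b·y + c and A as origin, the differences give:
  (-170)·a + (-80)·b = +1.08
  130·a + 195·b = -0.04
Eliminate b (×195 and ×(-80), subtract): -22750·a = 207.400 → a = ∂h/∂x = -0.009116
Back-substitute: b = ∂h/∂y = +0.005873.
h(628151, 3992725) = 186.64 + (-0.009116)·(-335) + (+0.005873)·(-35) = 186.64 +3.054 -0.206 = 189.488 m.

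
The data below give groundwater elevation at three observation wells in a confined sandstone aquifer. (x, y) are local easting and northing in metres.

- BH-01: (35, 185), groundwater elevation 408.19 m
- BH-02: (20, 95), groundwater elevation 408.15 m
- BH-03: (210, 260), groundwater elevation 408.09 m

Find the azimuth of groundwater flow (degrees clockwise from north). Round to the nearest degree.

Taking BH-01 as reference: BH-02−BH-01 = (-15, -90, -0.04); BH-03−BH-01 = (175, 75, -0.10).
Determinant of the coordinate differences = (-15)·75 − 175·(-90) = 14625.
∂h/∂x = [(-0.04)·75 − (-0.10)·(-90)] / 14625 = -0.0008205
∂h/∂y = [(-15)·(-0.10) − 175·(-0.04)] / 14625 = +0.0005812
Flow direction (−∇h) has components (+0.0008205 E, -0.0005812 N).
Azimuth = atan2(E, N) = atan2(+0.0008205, -0.0005812) = 125.3° ≈ 125°.

125°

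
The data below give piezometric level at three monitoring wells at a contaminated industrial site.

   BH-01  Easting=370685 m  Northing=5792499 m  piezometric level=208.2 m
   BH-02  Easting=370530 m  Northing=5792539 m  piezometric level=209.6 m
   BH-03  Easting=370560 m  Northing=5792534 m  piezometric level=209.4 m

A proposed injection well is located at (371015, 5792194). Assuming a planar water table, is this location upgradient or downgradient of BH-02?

downgradient

Taking BH-01 as reference: BH-02−BH-01 = (-155, 40, +1.4); BH-03−BH-01 = (-125, 35, +1.2).
Solve a·Δx + b·Δy = Δh: det = (-155)·35 − (-125)·40 = -425.
∂h/∂x = [(+1.4)·35 − (+1.2)·40] / -425 = -0.002353
∂h/∂y = [(-155)·(+1.2) − (-125)·(+1.4)] / -425 = +0.02588
Head at (371015, 5792194) = 208.2 + (-0.002353)·(330) + (+0.02588)·(-305) = 199.53 m.
That is lower than the 209.6 m at BH-02, so the point is downgradient.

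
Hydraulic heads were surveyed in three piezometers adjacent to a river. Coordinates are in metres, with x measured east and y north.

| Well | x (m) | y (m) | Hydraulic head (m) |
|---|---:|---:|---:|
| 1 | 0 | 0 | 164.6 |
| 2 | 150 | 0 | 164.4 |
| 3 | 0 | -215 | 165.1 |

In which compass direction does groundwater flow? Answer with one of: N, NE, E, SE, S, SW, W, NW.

∂h/∂x = (164.4 − 164.6) / (150 − 0) = -0.001333
∂h/∂y = (165.1 − 164.6) / (-215 − 0) = -0.002326
Flow = −∇h = (+0.001333 east, +0.002326 north), which points northeast.

NE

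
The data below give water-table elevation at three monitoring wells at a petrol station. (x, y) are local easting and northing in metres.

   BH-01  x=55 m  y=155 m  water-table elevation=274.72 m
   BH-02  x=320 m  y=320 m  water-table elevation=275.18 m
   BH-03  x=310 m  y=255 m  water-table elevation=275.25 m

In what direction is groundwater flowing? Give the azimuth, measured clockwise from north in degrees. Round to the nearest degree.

Taking BH-01 as reference: BH-02−BH-01 = (265, 165, +0.46); BH-03−BH-01 = (255, 100, +0.53).
Solve a·Δx + b·Δy = Δh: det = 265·100 − 255·165 = -15575.
∂h/∂x = [(+0.46)·100 − (+0.53)·165] / -15575 = +0.002661
∂h/∂y = [265·(+0.53) − 255·(+0.46)] / -15575 = -0.001486
Flow direction (−∇h) has components (-0.002661 E, +0.001486 N).
Azimuth = atan2(E, N) = atan2(-0.002661, +0.001486) = 299.2° ≈ 299°.

299°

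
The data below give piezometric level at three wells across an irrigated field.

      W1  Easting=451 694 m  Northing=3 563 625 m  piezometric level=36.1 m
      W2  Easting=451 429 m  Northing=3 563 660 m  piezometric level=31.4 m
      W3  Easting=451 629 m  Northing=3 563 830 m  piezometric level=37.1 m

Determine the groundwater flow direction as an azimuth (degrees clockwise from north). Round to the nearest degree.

240°

Three-point gradient (reference W1): Δ to W2 = (-265, 35, -4.7), Δ to W3 = (-65, 205, +1.0).
∂h/∂x = +0.01918, ∂h/∂y = +0.01096 (det = -52050).
Flow direction (−∇h) has components (-0.01918 E, -0.01096 N).
Azimuth = atan2(E, N) = atan2(-0.01918, -0.01096) = 240.3° ≈ 240°.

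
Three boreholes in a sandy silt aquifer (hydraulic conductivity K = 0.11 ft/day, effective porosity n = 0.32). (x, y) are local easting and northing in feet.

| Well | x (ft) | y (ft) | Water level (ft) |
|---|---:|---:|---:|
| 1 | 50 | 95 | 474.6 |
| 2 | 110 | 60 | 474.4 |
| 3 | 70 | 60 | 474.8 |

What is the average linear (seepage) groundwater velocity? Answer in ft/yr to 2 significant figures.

Three-point gradient (reference 1): Δ to 2 = (60, -35, -0.2), Δ to 3 = (20, -35, +0.2).
∂h/∂x = -0.01000, ∂h/∂y = -0.01143 (det = -1400).
|∇h| = √(-0.01000² + -0.01143²) = 0.01519
Seepage velocity v = K·i/n = 0.11 × 0.01519 / 0.32 = 0.005222 ft/day = 1.907 ft/yr.

1.9 ft/yr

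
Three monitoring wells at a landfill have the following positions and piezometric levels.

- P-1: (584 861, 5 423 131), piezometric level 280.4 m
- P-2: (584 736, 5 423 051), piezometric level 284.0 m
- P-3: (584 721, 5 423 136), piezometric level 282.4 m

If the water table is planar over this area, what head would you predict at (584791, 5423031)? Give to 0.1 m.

283.6 m

Taking P-1 as reference: P-2−P-1 = (-125, -80, +3.6); P-3−P-1 = (-140, 5, +2.0).
Solve a·Δx + b·Δy = Δh: det = (-125)·5 − (-140)·(-80) = -11825.
∂h/∂x = [(+3.6)·5 − (+2.0)·(-80)] / -11825 = -0.01505
∂h/∂y = [(-125)·(+2.0) − (-140)·(+3.6)] / -11825 = -0.02148
h(584791, 5423031) = 280.4 + (-0.01505)·(-70) + (-0.02148)·(-100) = 280.4 +1.054 +2.148 = 283.602 m.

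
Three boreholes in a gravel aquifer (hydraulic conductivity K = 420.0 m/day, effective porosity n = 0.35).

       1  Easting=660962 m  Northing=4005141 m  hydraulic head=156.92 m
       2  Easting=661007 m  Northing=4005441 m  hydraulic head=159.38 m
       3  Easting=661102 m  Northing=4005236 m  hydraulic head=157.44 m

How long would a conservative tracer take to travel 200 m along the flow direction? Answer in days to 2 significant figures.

Three-point gradient (reference 1): Δ to 2 = (45, 300, +2.46), Δ to 3 = (140, 95, +0.52).
∂h/∂x = -0.002060, ∂h/∂y = +0.008509 (det = -37725).
|∇h| = √(-0.002060² + 0.008509²) = 0.008755
Seepage velocity v = K·i/n = 420.0 × 0.008755 / 0.35 = 10.51 m/day.
t = 200 / 10.51 = 19.03 days.

19 days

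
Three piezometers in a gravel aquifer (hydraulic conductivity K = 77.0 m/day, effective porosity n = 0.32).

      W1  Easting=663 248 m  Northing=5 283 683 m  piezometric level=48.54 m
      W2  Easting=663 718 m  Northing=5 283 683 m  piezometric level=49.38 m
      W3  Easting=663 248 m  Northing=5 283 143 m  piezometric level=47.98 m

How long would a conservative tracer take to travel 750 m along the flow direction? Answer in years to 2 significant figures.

∂h/∂x = (49.38 − 48.54) / (663718 − 663248) = +0.001787
∂h/∂y = (47.98 − 48.54) / (5283143 − 5283683) = +0.001037
|∇h| = √(0.001787² + 0.001037²) = 0.002066
Seepage velocity v = K·i/n = 77.0 × 0.002066 / 0.32 = 0.4971 m/day.
t = 750 / 0.4971 = 1509 days = 4.13 years.

4.1 years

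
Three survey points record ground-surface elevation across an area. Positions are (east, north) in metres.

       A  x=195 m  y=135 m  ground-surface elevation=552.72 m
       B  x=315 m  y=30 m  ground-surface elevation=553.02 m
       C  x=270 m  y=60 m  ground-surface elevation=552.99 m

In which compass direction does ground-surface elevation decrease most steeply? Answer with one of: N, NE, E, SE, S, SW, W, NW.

NE

Differences from A: to B (Δx, Δy, Δh) = (120, -105, +0.30); to C = (75, -75, +0.27).
Solve a·Δx + b·Δy = Δz: det = 120·(-75) − 75·(-105) = -1125.
∂z/∂x = [(+0.30)·(-75) − (+0.27)·(-105)] / -1125 = -0.005200
∂z/∂y = [120·(+0.27) − 75·(+0.30)] / -1125 = -0.008800
Steepest decrease is along −∇f = (+0.005200 E, +0.008800 N) → northeast.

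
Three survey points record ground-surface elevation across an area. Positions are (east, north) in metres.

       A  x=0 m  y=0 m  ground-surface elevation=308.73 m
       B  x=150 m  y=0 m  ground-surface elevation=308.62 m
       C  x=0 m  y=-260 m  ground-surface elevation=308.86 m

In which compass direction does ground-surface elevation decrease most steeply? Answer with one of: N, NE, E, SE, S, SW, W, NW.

∂z/∂x = (308.62 − 308.73) / (150 − 0) = -0.0007333
∂z/∂y = (308.86 − 308.73) / (-260 − 0) = -0.0005000
Steepest decrease is along −∇f = (+0.0007333 E, +0.0005000 N) → northeast.

NE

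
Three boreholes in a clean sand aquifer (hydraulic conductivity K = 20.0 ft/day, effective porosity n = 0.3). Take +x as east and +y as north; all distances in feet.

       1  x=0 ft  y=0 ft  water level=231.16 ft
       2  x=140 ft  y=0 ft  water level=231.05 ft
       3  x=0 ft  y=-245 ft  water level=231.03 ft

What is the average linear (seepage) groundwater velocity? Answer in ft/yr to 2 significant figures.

∂h/∂x = (231.05 − 231.16) / (140 − 0) = -0.0007857
∂h/∂y = (231.03 − 231.16) / (-245 − 0) = +0.0005306
|∇h| = √(-0.0007857² + 0.0005306²) = 0.0009481
Seepage velocity v = K·i/n = 20.0 × 0.0009481 / 0.3 = 0.06321 ft/day = 23.09 ft/yr.

23 ft/yr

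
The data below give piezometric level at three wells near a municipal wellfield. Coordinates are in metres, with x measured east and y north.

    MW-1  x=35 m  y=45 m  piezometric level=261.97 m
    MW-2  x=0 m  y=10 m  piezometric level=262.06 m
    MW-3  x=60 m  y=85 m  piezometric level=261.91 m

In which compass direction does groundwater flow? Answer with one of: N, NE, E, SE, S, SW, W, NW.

With h = a·x + b·y + c and MW-1 as origin, the differences give:
  (-35)·a + (-35)·b = +0.09
  25·a + 40·b = -0.06
Eliminate b (×40 and ×(-35), subtract): -525·a = 1.500 → a = ∂h/∂x = -0.002857
Back-substitute: b = ∂h/∂y = +0.0002857.
Flow = −∇h = (+0.002857 east, -0.0002857 north), which points east.

E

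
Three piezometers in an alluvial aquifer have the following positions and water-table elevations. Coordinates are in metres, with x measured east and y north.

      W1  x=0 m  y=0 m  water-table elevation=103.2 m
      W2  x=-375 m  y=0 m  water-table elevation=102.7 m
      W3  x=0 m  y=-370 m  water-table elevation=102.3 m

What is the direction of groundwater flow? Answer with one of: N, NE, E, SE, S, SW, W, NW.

SW

∂h/∂x = (102.7 − 103.2) / (-375 − 0) = +0.001333
∂h/∂y = (102.3 − 103.2) / (-370 − 0) = +0.002432
Flow = −∇h = (-0.001333 east, -0.002432 north), which points southwest.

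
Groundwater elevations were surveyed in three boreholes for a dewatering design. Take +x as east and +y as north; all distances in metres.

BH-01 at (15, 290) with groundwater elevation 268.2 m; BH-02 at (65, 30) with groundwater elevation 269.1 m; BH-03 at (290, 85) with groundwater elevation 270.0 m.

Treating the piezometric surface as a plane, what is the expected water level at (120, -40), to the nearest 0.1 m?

Taking BH-01 as reference: BH-02−BH-01 = (50, -260, +0.9); BH-03−BH-01 = (275, -205, +1.8).
Solve a·Δx + b·Δy = Δh: det = 50·(-205) − 275·(-260) = 61250.
∂h/∂x = [(+0.9)·(-205) − (+1.8)·(-260)] / 61250 = +0.004629
∂h/∂y = [50·(+1.8) − 275·(+0.9)] / 61250 = -0.002571
h(120, -40) = 268.2 + (+0.004629)·(105) + (-0.002571)·(-330) = 268.2 +0.486 +0.849 = 269.535 m.

269.5 m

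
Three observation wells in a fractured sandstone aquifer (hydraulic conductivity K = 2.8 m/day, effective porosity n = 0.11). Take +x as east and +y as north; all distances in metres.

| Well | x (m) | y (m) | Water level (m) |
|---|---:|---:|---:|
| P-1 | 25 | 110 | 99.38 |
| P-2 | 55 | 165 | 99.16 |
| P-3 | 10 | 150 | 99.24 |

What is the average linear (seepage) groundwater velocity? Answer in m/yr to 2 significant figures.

Taking P-1 as reference: P-2−P-1 = (30, 55, -0.22); P-3−P-1 = (-15, 40, -0.14).
Determinant of the coordinate differences = 30·40 − (-15)·55 = 2025.
∂h/∂x = [(-0.22)·40 − (-0.14)·55] / 2025 = -0.0005432
∂h/∂y = [30·(-0.14) − (-15)·(-0.22)] / 2025 = -0.003704
|∇h| = √(-0.0005432² + -0.003704²) = 0.003744
Seepage velocity v = K·i/n = 2.8 × 0.003744 / 0.11 = 0.0953 m/day = 34.81 m/yr.

35 m/yr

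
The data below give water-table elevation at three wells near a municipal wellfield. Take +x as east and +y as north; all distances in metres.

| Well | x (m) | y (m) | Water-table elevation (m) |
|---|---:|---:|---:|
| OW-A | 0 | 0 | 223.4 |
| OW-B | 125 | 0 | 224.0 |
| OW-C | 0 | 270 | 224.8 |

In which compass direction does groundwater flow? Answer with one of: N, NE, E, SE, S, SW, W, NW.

SW

∂h/∂x = (224.0 − 223.4) / (125 − 0) = +0.004800
∂h/∂y = (224.8 − 223.4) / (270 − 0) = +0.005185
Flow = −∇h = (-0.004800 east, -0.005185 north), which points southwest.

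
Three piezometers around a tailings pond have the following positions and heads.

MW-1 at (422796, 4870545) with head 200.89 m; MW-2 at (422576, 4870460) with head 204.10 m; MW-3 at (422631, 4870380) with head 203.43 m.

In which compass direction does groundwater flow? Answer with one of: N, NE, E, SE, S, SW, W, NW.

Taking MW-1 as reference: MW-2−MW-1 = (-220, -85, +3.21); MW-3−MW-1 = (-165, -165, +2.54).
Solve a·Δx + b·Δy = Δh: det = (-220)·(-165) − (-165)·(-85) = 22275.
∂h/∂x = [(+3.21)·(-165) − (+2.54)·(-85)] / 22275 = -0.01409
∂h/∂y = [(-220)·(+2.54) − (-165)·(+3.21)] / 22275 = -0.001309
Flow = −∇h = (+0.01409 east, +0.001309 north), which points east.

E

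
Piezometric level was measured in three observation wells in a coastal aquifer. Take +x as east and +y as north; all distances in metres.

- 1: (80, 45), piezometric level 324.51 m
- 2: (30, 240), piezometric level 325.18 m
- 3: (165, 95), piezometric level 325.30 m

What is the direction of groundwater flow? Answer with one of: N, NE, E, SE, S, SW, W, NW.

Three-point gradient (reference 1): Δ to 2 = (-50, 195, +0.67), Δ to 3 = (85, 50, +0.79).
∂h/∂x = +0.006320, ∂h/∂y = +0.005056 (det = -19075).
Flow = −∇h = (-0.006320 east, -0.005056 north), which points southwest.

SW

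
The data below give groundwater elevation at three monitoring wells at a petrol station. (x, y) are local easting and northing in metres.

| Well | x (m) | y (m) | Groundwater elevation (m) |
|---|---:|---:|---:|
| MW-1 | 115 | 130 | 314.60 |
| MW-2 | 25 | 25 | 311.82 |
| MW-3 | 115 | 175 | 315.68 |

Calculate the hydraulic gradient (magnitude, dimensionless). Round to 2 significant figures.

0.024

Taking MW-1 as reference: MW-2−MW-1 = (-90, -105, -2.78); MW-3−MW-1 = (0, 45, +1.08).
Determinant of the coordinate differences = (-90)·45 − 0·(-105) = -4050.
∂h/∂x = [(-2.78)·45 − (+1.08)·(-105)] / -4050 = +0.002889
∂h/∂y = [(-90)·(+1.08) − 0·(-2.78)] / -4050 = +0.02400
|∇h| = √(0.002889² + 0.02400²) = 0.02417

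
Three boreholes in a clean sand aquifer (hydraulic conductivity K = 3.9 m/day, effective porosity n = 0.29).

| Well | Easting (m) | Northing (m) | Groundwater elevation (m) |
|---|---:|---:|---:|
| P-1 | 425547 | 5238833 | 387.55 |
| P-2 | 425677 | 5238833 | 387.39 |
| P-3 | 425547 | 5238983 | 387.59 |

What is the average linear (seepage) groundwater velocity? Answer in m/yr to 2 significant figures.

∂h/∂x = (387.39 − 387.55) / (425677 − 425547) = -0.001231
∂h/∂y = (387.59 − 387.55) / (5238983 − 5238833) = +0.0002667
|∇h| = √(-0.001231² + 0.0002667²) = 0.00126
Seepage velocity v = K·i/n = 3.9 × 0.00126 / 0.29 = 0.01694 m/day = 6.187 m/yr.

6.2 m/yr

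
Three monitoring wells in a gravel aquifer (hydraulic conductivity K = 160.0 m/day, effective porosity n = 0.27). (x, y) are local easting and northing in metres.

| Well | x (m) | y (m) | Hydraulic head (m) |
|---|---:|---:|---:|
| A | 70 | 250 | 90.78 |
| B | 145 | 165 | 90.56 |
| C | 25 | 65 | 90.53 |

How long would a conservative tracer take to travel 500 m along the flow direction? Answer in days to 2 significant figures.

430 days

With h = a·x + b·y + c and A as origin, the differences give:
  75·a + (-85)·b = -0.22
  (-45)·a + (-185)·b = -0.25
Eliminate b (×(-185) and ×(-85), subtract): -17700·a = 19.450 → a = ∂h/∂x = -0.001099
Back-substitute: b = ∂h/∂y = +0.001619.
|∇h| = √(-0.001099² + 0.001619²) = 0.001957
Seepage velocity v = K·i/n = 160.0 × 0.001957 / 0.27 = 1.16 m/day.
t = 500 / 1.16 = 431 days.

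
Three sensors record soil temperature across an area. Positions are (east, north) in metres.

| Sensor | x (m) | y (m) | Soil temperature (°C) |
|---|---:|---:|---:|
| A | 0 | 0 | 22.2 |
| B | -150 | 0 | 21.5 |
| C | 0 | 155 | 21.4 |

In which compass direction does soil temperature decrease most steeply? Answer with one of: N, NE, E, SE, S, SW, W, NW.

NW

∂T/∂x = (21.5 − 22.2) / (-150 − 0) = +0.004667
∂T/∂y = (21.4 − 22.2) / (155 − 0) = -0.005161
Steepest decrease is along −∇f = (-0.004667 E, +0.005161 N) → northwest.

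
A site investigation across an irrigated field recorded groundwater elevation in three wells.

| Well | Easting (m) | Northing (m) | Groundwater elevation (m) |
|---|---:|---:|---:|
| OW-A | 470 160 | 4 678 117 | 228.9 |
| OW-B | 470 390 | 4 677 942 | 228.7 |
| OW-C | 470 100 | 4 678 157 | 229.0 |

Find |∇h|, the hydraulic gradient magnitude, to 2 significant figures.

Taking OW-A as reference: OW-B−OW-A = (230, -175, -0.2); OW-C−OW-A = (-60, 40, +0.1).
Solve a·Δx + b·Δy = Δh: det = 230·40 − (-60)·(-175) = -1300.
∂h/∂x = [(-0.2)·40 − (+0.1)·(-175)] / -1300 = -0.007308
∂h/∂y = [230·(+0.1) − (-60)·(-0.2)] / -1300 = -0.008462
|∇h| = √(-0.007308² + -0.008462²) = 0.01118

0.011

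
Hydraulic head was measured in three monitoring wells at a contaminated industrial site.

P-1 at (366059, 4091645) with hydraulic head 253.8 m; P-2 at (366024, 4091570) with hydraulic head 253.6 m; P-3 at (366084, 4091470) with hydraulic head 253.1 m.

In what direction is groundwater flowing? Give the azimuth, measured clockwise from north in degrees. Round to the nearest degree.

149°

With h = a·x + b·y + c and P-1 as origin, the differences give:
  (-35)·a + (-75)·b = -0.2
  25·a + (-175)·b = -0.7
Eliminate b (×(-175) and ×(-75), subtract): 8000·a = -17.50 → a = ∂h/∂x = -0.002187
Back-substitute: b = ∂h/∂y = +0.003688.
Flow direction (−∇h) has components (+0.002187 E, -0.003688 N).
Azimuth = atan2(E, N) = atan2(+0.002187, -0.003688) = 149.3° ≈ 149°.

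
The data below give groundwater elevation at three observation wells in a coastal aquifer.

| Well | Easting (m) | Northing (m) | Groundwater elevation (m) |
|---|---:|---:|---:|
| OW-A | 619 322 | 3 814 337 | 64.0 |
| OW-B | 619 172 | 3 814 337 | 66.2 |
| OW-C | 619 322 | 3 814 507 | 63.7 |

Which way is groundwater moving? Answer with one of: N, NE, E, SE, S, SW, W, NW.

E

∂h/∂x = (66.2 − 64.0) / (619172 − 619322) = -0.01467
∂h/∂y = (63.7 − 64.0) / (3814507 − 3814337) = -0.001765
Flow = −∇h = (+0.01467 east, +0.001765 north), which points east.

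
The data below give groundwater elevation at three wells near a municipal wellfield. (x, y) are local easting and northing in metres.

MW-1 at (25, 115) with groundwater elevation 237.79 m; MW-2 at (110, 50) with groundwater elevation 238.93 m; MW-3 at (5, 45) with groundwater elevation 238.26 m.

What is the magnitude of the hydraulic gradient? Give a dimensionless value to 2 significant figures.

0.011

With h = a·x + b·y + c and MW-1 as origin, the differences give:
  85·a + (-65)·b = +1.14
  (-20)·a + (-70)·b = +0.47
Eliminate b (×(-70) and ×(-65), subtract): -7250·a = -49.250 → a = ∂h/∂x = +0.006793
Back-substitute: b = ∂h/∂y = -0.008655.
|∇h| = √(0.006793² + -0.008655²) = 0.011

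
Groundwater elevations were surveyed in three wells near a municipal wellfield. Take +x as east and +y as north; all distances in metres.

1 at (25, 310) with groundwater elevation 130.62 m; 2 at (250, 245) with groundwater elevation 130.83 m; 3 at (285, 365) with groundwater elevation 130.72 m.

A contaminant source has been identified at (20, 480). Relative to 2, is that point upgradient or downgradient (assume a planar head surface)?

Differences from 1: to 2 (Δx, Δy, Δh) = (225, -65, +0.21); to 3 = (260, 55, +0.10).
Solve a·Δx + b·Δy = Δh: det = 225·55 − 260·(-65) = 29275.
∂h/∂x = [(+0.21)·55 − (+0.10)·(-65)] / 29275 = +0.0006166
∂h/∂y = [225·(+0.10) − 260·(+0.21)] / 29275 = -0.001096
Head at (20, 480) = 130.62 + (+0.0006166)·(-5) + (-0.001096)·(170) = 130.43 m.
That is lower than the 130.83 m at 2, so the point is downgradient.

downgradient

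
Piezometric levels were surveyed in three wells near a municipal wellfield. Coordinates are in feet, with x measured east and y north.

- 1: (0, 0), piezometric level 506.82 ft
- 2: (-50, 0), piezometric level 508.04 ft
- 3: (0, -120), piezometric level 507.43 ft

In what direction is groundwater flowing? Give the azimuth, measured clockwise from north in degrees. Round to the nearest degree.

∂h/∂x = (508.04 − 506.82) / (-50 − 0) = -0.02440
∂h/∂y = (507.43 − 506.82) / (-120 − 0) = -0.005083
Flow direction (−∇h) has components (+0.02440 E, +0.005083 N).
Azimuth = atan2(E, N) = atan2(+0.02440, +0.005083) = 78.2° ≈ 078°.

078°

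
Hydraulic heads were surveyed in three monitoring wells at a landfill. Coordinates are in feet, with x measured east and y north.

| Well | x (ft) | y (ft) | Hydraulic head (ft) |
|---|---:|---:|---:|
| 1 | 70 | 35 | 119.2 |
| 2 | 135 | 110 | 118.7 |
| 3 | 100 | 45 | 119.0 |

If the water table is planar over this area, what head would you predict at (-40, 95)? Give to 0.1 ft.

With h = a·x + b·y + c and 1 as origin, the differences give:
  65·a + 75·b = -0.5
  30·a + 10·b = -0.2
Eliminate b (×10 and ×75, subtract): -1600·a = 10.00 → a = ∂h/∂x = -0.006250
Back-substitute: b = ∂h/∂y = -0.001250.
h(-40, 95) = 119.2 + (-0.006250)·(-110) + (-0.001250)·(60) = 119.2 +0.688 -0.075 = 119.813 ft.

119.8 ft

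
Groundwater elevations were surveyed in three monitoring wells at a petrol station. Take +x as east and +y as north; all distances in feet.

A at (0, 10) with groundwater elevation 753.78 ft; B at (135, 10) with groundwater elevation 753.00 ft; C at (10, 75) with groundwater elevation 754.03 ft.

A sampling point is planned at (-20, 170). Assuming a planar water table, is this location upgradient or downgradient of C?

Differences from A: to B (Δx, Δy, Δh) = (135, 0, -0.78); to C = (10, 65, +0.25).
Solve a·Δx + b·Δy = Δh: det = 135·65 − 10·0 = 8775.
∂h/∂x = [(-0.78)·65 − (+0.25)·0] / 8775 = -0.005778
∂h/∂y = [135·(+0.25) − 10·(-0.78)] / 8775 = +0.004735
Head at (-20, 170) = 753.78 + (-0.005778)·(-20) + (+0.004735)·(160) = 754.65 ft.
That is higher than the 754.03 ft at C, so the point is upgradient.

upgradient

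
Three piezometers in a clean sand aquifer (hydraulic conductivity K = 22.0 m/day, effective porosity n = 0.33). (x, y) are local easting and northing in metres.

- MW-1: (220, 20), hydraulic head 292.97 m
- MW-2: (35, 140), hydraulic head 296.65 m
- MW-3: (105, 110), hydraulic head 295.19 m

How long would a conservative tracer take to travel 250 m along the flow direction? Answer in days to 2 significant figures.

Differences from MW-1: to MW-2 (Δx, Δy, Δh) = (-185, 120, +3.68); to MW-3 = (-115, 90, +2.22).
Solve a·Δx + b·Δy = Δh: det = (-185)·90 − (-115)·120 = -2850.
∂h/∂x = [(+3.68)·90 − (+2.22)·120] / -2850 = -0.02274
∂h/∂y = [(-185)·(+2.22) − (-115)·(+3.68)] / -2850 = -0.004386
|∇h| = √(-0.02274² + -0.004386²) = 0.02316
Seepage velocity v = K·i/n = 22.0 × 0.02316 / 0.33 = 1.544 m/day.
t = 250 / 1.544 = 161.9 days.

160 days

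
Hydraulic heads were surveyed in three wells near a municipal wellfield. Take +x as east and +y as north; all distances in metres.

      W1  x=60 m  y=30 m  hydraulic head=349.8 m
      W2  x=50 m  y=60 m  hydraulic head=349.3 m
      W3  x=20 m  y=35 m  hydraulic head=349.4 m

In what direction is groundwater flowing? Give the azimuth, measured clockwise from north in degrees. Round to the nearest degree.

Three-point gradient (reference W1): Δ to W2 = (-10, 30, -0.5), Δ to W3 = (-40, 5, -0.4).
∂h/∂x = +0.008261, ∂h/∂y = -0.01391 (det = 1150).
Flow direction (−∇h) has components (-0.008261 E, +0.01391 N).
Azimuth = atan2(E, N) = atan2(-0.008261, +0.01391) = 329.3° ≈ 329°.

329°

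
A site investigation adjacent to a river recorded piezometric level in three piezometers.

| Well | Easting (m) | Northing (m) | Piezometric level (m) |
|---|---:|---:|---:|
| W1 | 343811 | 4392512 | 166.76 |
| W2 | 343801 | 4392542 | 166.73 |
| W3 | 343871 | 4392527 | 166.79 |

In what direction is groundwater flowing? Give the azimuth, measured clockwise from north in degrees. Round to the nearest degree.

318°

Differences from W1: to W2 (Δx, Δy, Δh) = (-10, 30, -0.03); to W3 = (60, 15, +0.03).
Determinant of the coordinate differences = (-10)·15 − 60·30 = -1950.
∂h/∂x = [(-0.03)·15 − (+0.03)·30] / -1950 = +0.0006923
∂h/∂y = [(-10)·(+0.03) − 60·(-0.03)] / -1950 = -0.0007692
Flow direction (−∇h) has components (-0.0006923 E, +0.0007692 N).
Azimuth = atan2(E, N) = atan2(-0.0006923, +0.0007692) = 318.0° ≈ 318°.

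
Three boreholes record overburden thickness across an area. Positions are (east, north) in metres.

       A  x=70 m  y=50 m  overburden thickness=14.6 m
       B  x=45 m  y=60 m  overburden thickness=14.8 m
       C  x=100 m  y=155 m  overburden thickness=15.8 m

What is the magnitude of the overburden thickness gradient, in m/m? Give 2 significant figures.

Taking A as reference: B−A = (-25, 10, +0.2); C−A = (30, 105, +1.2).
Determinant of the coordinate differences = (-25)·105 − 30·10 = -2925.
∂d/∂x = [(+0.2)·105 − (+1.2)·10] / -2925 = -0.003077
∂d/∂y = [(-25)·(+1.2) − 30·(+0.2)] / -2925 = +0.01231
|∇f| = √(-0.003077² + 0.01231²) = 0.01269 m/m

0.013 m/m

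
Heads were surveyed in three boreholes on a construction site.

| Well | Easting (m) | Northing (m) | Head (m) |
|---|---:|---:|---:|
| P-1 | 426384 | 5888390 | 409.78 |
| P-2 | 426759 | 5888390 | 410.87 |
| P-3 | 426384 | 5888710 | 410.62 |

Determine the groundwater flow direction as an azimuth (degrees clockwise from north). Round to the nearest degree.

228°

∂h/∂x = (410.87 − 409.78) / (426759 − 426384) = +0.002907
∂h/∂y = (410.62 − 409.78) / (5888710 − 5888390) = +0.002625
Flow direction (−∇h) has components (-0.002907 E, -0.002625 N).
Azimuth = atan2(E, N) = atan2(-0.002907, -0.002625) = 227.9° ≈ 228°.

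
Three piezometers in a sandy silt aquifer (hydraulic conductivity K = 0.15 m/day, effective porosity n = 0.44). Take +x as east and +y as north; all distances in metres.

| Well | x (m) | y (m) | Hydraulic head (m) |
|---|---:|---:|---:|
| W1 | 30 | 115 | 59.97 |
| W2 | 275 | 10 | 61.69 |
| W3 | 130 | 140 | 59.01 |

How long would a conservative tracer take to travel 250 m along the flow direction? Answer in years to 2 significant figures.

Taking W1 as reference: W2−W1 = (245, -105, +1.72); W3−W1 = (100, 25, -0.96).
Solve a·Δx + b·Δy = Δh: det = 245·25 − 100·(-105) = 16625.
∂h/∂x = [(+1.72)·25 − (-0.96)·(-105)] / 16625 = -0.003477
∂h/∂y = [245·(-0.96) − 100·(+1.72)] / 16625 = -0.02449
|∇h| = √(-0.003477² + -0.02449²) = 0.02474
Seepage velocity v = K·i/n = 0.15 × 0.02474 / 0.44 = 0.008434 m/day.
t = 250 / 0.008434 = 2.964e+04 days = 81.1 years.

81 years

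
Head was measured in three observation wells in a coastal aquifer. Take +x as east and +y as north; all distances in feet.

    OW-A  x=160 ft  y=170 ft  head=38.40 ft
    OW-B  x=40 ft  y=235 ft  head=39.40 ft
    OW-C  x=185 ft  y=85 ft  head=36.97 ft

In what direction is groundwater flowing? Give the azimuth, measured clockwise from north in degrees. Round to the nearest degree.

With h = a·x + b·y + c and OW-A as origin, the differences give:
  (-120)·a + 65·b = +1.00
  25·a + (-85)·b = -1.43
Eliminate b (×(-85) and ×65, subtract): 8575·a = 7.950 → a = ∂h/∂x = +0.0009271
Back-substitute: b = ∂h/∂y = +0.01710.
Flow direction (−∇h) has components (-0.0009271 E, -0.01710 N).
Azimuth = atan2(E, N) = atan2(-0.0009271, -0.01710) = 183.1° ≈ 183°.

183°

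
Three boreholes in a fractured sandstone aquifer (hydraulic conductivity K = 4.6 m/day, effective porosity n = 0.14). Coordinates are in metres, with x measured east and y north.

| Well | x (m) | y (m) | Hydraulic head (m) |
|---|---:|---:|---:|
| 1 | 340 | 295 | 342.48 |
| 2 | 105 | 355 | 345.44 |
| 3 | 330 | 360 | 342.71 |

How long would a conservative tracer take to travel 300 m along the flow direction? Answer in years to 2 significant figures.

With h = a·x + b·y + c and 1 as origin, the differences give:
  (-235)·a + 60·b = +2.96
  (-10)·a + 65·b = +0.23
Eliminate b (×65 and ×60, subtract): -14675·a = 178.600 → a = ∂h/∂x = -0.01217
Back-substitute: b = ∂h/∂y = +0.001666.
|∇h| = √(-0.01217² + 0.001666²) = 0.01228
Seepage velocity v = K·i/n = 4.6 × 0.01228 / 0.14 = 0.4035 m/day.
t = 300 / 0.4035 = 743.5 days = 2.04 years.

2.0 years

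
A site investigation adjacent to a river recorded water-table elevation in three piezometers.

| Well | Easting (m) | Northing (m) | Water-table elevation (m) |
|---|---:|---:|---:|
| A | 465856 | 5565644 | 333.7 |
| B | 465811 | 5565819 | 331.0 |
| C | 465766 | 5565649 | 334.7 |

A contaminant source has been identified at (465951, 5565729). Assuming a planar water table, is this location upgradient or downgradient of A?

downgradient

Differences from A: to B (Δx, Δy, Δh) = (-45, 175, -2.7); to C = (-90, 5, +1.0).
Determinant of the coordinate differences = (-45)·5 − (-90)·175 = 15525.
∂h/∂x = [(-2.7)·5 − (+1.0)·175] / 15525 = -0.01214
∂h/∂y = [(-45)·(+1.0) − (-90)·(-2.7)] / 15525 = -0.01855
Head at (465951, 5565729) = 333.7 + (-0.01214)·(95) + (-0.01855)·(85) = 330.97 m.
That is lower than the 333.7 m at A, so the point is downgradient.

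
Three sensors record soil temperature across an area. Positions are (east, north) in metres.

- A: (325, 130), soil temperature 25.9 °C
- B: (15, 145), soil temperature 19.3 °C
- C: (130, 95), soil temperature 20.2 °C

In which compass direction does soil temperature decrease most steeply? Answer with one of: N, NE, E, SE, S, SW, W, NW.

SW

Differences from A: to B (Δx, Δy, Δh) = (-310, 15, -6.6); to C = (-195, -35, -5.7).
Determinant of the coordinate differences = (-310)·(-35) − (-195)·15 = 13775.
∂T/∂x = [(-6.6)·(-35) − (-5.7)·15] / 13775 = +0.02298
∂T/∂y = [(-310)·(-5.7) − (-195)·(-6.6)] / 13775 = +0.03485
Steepest decrease is along −∇f = (-0.02298 E, -0.03485 N) → southwest.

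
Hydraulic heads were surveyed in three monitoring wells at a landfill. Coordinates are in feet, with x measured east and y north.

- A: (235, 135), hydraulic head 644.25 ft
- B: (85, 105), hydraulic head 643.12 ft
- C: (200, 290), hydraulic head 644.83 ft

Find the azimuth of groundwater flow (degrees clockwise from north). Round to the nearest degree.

231°

Differences from A: to B (Δx, Δy, Δh) = (-150, -30, -1.13); to C = (-35, 155, +0.58).
Solve a·Δx + b·Δy = Δh: det = (-150)·155 − (-35)·(-30) = -24300.
∂h/∂x = [(-1.13)·155 − (+0.58)·(-30)] / -24300 = +0.006492
∂h/∂y = [(-150)·(+0.58) − (-35)·(-1.13)] / -24300 = +0.005208
Flow direction (−∇h) has components (-0.006492 E, -0.005208 N).
Azimuth = atan2(E, N) = atan2(-0.006492, -0.005208) = 231.3° ≈ 231°.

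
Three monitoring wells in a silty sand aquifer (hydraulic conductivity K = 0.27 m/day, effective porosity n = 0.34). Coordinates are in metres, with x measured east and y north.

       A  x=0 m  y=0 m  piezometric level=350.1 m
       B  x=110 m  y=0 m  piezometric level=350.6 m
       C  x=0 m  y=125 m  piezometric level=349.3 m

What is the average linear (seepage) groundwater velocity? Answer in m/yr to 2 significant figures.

∂h/∂x = (350.6 − 350.1) / (110 − 0) = +0.004545
∂h/∂y = (349.3 − 350.1) / (125 − 0) = -0.006400
|∇h| = √(0.004545² + -0.006400²) = 0.00785
Seepage velocity v = K·i/n = 0.27 × 0.00785 / 0.34 = 0.006234 m/day = 2.277 m/yr.

2.3 m/yr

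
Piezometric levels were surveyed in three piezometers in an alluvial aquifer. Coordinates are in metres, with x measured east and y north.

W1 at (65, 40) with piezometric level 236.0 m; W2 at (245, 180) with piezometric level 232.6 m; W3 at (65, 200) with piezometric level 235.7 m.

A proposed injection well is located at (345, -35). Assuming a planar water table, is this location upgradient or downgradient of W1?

With h = a·x + b·y + c and W1 as origin, the differences give:
  180·a + 140·b = -3.4
  0·a + 160·b = -0.3
Eliminate b (×160 and ×140, subtract): 28800·a = -502.00 → a = ∂h/∂x = -0.01743
Back-substitute: b = ∂h/∂y = -0.001875.
Head at (345, -35) = 236.0 + (-0.01743)·(280) + (-0.001875)·(-75) = 231.26 m.
That is lower than the 236.0 m at W1, so the point is downgradient.

downgradient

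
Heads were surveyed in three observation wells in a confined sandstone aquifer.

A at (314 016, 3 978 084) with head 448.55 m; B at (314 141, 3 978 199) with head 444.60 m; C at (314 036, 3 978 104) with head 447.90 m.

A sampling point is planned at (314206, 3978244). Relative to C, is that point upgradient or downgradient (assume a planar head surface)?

downgradient

Taking A as reference: B−A = (125, 115, -3.95); C−A = (20, 20, -0.65).
Determinant of the coordinate differences = 125·20 − 20·115 = 200.
∂h/∂x = [(-3.95)·20 − (-0.65)·115] / 200 = -0.02125
∂h/∂y = [125·(-0.65) − 20·(-3.95)] / 200 = -0.01125
Head at (314206, 3978244) = 448.55 + (-0.02125)·(190) + (-0.01125)·(160) = 442.71 m.
That is lower than the 447.90 m at C, so the point is downgradient.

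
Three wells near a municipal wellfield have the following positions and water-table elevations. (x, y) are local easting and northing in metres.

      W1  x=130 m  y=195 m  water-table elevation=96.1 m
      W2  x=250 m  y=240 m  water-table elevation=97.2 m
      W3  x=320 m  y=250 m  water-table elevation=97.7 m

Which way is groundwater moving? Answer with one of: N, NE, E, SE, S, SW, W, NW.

SW

Differences from W1: to W2 (Δx, Δy, Δh) = (120, 45, +1.1); to W3 = (190, 55, +1.6).
Solve a·Δx + b·Δy = Δh: det = 120·55 − 190·45 = -1950.
∂h/∂x = [(+1.1)·55 − (+1.6)·45] / -1950 = +0.005897
∂h/∂y = [120·(+1.6) − 190·(+1.1)] / -1950 = +0.008718
Flow = −∇h = (-0.005897 east, -0.008718 north), which points southwest.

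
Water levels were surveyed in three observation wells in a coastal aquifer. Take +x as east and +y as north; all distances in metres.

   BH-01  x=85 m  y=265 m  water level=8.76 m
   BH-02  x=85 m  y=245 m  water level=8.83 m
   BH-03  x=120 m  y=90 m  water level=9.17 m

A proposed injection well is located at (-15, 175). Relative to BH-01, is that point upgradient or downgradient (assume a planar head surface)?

Differences from BH-01: to BH-02 (Δx, Δy, Δh) = (0, -20, +0.07); to BH-03 = (35, -175, +0.41).
Solve a·Δx + b·Δy = Δh: det = 0·(-175) − 35·(-20) = 700.
∂h/∂x = [(+0.07)·(-175) − (+0.41)·(-20)] / 700 = -0.005786
∂h/∂y = [0·(+0.41) − 35·(+0.07)] / 700 = -0.003500
Head at (-15, 175) = 8.76 + (-0.005786)·(-100) + (-0.003500)·(-90) = 9.65 m.
That is higher than the 8.76 m at BH-01, so the point is upgradient.

upgradient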